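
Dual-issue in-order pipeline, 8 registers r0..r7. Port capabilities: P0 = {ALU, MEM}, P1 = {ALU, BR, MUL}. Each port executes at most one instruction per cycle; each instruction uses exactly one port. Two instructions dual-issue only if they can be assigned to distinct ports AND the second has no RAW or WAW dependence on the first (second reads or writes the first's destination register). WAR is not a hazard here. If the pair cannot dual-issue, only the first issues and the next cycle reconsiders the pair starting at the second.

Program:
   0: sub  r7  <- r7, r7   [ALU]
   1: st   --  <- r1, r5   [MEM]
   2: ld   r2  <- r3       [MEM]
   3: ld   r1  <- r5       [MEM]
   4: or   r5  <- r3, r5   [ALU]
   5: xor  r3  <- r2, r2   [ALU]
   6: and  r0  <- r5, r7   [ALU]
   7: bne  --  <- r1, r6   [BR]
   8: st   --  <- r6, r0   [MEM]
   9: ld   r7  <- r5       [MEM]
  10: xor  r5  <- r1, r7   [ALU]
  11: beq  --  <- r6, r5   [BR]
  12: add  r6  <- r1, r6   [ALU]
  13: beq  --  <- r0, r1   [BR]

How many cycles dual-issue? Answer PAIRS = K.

PAIRS = 5

t=0 i0&i1:sub+st ; pair
t=1 i2:ld ; no-port MEM/MEM
t=2 i3&i4:ld+or ; pair
t=3 i5&i6:xor+and ; pair
t=4 i7&i8:bne+st ; pair
t=5 i9:ld ; RAW r7
t=6 i10:xor ; RAW r5
t=7 i11&i12:beq+add ; pair
t=8 i13:beq ; tail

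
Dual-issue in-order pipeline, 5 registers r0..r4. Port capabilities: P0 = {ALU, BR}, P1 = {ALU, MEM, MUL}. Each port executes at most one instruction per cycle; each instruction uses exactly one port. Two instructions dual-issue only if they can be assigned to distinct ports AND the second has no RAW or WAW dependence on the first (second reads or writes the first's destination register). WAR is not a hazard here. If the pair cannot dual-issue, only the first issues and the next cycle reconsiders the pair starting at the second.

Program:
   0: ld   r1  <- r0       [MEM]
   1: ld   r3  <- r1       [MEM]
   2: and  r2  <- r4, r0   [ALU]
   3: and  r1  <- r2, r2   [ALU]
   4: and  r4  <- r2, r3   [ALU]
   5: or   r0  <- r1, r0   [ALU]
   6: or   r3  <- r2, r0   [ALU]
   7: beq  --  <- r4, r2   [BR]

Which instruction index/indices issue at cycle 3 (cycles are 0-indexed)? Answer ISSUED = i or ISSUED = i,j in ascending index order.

ISSUED = 5

  cy0 -> i0 (ld) no-port MEM/MEM
  cy1 -> i1&i2 (ld+and) 2-wide
  cy2 -> i3&i4 (and+and) 2-wide
  cy3 -> i5 (or) RAW r0
  cy4 -> i6&i7 (or+beq) 2-wide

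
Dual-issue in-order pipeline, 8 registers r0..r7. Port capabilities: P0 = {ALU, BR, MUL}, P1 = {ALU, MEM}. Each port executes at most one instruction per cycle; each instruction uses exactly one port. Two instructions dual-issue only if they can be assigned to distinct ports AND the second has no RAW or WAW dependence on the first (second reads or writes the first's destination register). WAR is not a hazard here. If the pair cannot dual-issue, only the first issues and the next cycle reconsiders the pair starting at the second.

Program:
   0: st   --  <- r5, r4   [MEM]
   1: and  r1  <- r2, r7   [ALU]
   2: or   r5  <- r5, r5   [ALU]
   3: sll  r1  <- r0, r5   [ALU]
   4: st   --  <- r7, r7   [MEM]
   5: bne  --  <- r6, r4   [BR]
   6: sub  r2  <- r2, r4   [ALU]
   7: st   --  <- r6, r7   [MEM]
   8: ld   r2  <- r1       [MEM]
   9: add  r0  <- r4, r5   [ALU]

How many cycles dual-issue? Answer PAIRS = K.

PAIRS = 4

#0 head=0: st+and i0/i1 pair
#1 head=2: or i2 RAW r5
#2 head=3: sll+st i3/i4 pair
#3 head=5: bne+sub i5/i6 pair
#4 head=7: st i7 no-port MEM/MEM
#5 head=8: ld+add i8/i9 pair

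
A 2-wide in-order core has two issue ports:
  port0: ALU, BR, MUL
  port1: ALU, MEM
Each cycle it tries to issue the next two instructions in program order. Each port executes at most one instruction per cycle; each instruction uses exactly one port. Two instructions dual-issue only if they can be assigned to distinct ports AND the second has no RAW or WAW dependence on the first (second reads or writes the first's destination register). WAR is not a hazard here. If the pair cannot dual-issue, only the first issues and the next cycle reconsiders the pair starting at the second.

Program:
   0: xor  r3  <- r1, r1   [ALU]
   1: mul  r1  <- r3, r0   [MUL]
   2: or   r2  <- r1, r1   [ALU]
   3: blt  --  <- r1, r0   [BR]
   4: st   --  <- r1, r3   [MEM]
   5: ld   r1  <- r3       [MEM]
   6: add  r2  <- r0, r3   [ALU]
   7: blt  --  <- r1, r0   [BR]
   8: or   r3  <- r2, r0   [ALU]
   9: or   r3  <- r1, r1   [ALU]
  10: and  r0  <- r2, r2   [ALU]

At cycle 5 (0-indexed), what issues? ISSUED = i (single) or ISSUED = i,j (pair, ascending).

ISSUED = 7,8

0. xor.ALU @i0  | RAW r3
1. mul.MUL @i1  | RAW r1
2. or.ALU blt.BR @i2/i3  | dual
3. st.MEM @i4  | no-port MEM/MEM
4. ld.MEM add.ALU @i5/i6  | dual
5. blt.BR or.ALU @i7/i8  | dual
6. or.ALU and.ALU @i9/i10  | dual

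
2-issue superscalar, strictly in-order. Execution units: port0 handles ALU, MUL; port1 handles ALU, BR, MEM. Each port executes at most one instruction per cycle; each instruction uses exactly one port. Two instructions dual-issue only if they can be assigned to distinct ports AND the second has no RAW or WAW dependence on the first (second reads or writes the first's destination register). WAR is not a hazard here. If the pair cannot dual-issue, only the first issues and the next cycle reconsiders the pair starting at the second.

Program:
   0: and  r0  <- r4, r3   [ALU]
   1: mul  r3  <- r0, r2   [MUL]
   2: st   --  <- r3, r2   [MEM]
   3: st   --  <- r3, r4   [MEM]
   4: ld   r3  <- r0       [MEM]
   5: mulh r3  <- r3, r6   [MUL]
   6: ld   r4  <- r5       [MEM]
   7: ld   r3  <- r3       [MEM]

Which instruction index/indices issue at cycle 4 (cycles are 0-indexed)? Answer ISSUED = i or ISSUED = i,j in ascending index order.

ISSUED = 4

#0 head=0: and i0 RAW r0
#1 head=1: mul i1 RAW r3
#2 head=2: st i2 no-port MEM/MEM
#3 head=3: st i3 no-port MEM/MEM
#4 head=4: ld i4 RAW+WAW r3
#5 head=5: mulh;ld i5+i6 pair
#6 head=7: ld i7 tail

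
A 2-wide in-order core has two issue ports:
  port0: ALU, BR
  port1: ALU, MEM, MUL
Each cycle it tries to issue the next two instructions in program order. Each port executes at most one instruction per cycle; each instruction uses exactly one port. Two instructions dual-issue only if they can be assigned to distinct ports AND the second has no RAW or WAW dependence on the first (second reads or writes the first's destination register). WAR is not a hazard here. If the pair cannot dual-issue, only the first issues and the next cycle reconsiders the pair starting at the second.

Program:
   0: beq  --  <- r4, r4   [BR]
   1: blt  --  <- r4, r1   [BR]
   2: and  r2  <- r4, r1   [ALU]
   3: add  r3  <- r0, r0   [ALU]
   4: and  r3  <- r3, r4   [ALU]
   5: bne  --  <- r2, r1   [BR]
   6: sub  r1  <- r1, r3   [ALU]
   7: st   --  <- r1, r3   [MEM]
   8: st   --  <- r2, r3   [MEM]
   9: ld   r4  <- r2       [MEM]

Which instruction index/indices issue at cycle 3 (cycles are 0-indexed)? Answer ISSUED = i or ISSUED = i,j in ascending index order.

ISSUED = 4,5

  cy0 -> i0 (beq) no-port BR/BR
  cy1 -> i1+i2 (blt;and) pair
  cy2 -> i3 (add) RAW+WAW r3
  cy3 -> i4+i5 (and;bne) pair
  cy4 -> i6 (sub) RAW r1
  cy5 -> i7 (st) no-port MEM/MEM
  cy6 -> i8 (st) no-port MEM/MEM
  cy7 -> i9 (ld) tail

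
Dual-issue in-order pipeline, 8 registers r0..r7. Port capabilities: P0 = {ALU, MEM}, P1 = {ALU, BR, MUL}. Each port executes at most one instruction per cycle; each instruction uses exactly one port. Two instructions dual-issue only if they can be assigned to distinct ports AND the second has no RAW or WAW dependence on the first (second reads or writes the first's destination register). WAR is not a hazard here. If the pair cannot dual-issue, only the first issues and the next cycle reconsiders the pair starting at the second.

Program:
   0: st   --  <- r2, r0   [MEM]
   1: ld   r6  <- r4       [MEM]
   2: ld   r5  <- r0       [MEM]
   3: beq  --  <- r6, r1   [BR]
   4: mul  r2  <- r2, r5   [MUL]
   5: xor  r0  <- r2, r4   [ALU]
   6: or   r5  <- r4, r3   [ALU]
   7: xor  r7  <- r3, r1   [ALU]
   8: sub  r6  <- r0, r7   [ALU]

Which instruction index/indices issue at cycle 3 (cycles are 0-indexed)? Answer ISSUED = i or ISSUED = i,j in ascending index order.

c0: i0 st.MEM  no-port MEM/MEM
c1: i1 ld.MEM  no-port MEM/MEM
c2: i2,i3 ld.MEM+beq.BR  2-wide
c3: i4 mul.MUL  RAW r2
c4: i5,i6 xor.ALU+or.ALU  2-wide
c5: i7 xor.ALU  RAW r7
c6: i8 sub.ALU  tail

ISSUED = 4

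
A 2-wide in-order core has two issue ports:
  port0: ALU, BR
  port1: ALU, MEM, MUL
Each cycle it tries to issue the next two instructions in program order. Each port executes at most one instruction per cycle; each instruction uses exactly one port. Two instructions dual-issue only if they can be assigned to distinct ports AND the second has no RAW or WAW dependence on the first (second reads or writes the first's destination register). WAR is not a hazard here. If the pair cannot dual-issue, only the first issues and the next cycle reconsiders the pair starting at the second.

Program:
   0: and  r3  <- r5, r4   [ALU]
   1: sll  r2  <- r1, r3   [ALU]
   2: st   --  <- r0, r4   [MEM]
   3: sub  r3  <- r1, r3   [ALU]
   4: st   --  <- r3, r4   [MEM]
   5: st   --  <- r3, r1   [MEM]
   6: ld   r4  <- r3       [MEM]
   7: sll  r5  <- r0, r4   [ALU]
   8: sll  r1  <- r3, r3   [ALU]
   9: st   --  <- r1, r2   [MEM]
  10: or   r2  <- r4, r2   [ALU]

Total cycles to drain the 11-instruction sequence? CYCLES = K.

t=0 i0:and.ALU ; RAW r3
t=1 i1&i2:sll.ALU+st.MEM ; 2-wide
t=2 i3:sub.ALU ; RAW r3
t=3 i4:st.MEM ; no-port MEM/MEM
t=4 i5:st.MEM ; no-port MEM/MEM
t=5 i6:ld.MEM ; RAW r4
t=6 i7&i8:sll.ALU+sll.ALU ; 2-wide
t=7 i9&i10:st.MEM+or.ALU ; 2-wide

CYCLES = 8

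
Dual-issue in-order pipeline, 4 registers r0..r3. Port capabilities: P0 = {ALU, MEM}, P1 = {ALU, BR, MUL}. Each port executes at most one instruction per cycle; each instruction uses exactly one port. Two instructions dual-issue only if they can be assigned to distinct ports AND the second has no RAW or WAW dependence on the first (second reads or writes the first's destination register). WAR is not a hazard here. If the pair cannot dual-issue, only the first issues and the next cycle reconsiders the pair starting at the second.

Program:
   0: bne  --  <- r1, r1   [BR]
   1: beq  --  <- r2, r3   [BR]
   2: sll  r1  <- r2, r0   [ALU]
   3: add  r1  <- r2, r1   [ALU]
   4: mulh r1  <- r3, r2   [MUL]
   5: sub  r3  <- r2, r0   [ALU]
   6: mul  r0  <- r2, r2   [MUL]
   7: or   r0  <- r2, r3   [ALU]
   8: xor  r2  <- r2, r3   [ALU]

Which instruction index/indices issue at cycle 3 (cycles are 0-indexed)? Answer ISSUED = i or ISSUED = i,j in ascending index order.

t=0 i0:bne.BR ; no-port BR/BR
t=1 i1,i2:beq.BR+sll.ALU ; dual
t=2 i3:add.ALU ; WAW r1
t=3 i4,i5:mulh.MUL+sub.ALU ; dual
t=4 i6:mul.MUL ; WAW r0
t=5 i7,i8:or.ALU+xor.ALU ; dual

ISSUED = 4,5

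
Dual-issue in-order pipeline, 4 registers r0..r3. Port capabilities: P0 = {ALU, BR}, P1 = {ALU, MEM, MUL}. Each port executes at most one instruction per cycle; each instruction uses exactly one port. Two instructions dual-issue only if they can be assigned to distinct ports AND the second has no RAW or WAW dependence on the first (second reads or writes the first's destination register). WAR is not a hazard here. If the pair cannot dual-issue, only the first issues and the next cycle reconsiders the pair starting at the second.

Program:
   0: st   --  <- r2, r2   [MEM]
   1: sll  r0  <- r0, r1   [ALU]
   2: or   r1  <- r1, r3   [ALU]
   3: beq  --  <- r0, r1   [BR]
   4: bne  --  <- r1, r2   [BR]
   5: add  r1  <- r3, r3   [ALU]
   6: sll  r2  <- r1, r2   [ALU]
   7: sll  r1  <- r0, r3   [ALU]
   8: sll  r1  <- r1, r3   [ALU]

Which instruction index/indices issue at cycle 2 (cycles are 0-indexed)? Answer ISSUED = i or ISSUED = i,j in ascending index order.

[0] i0&i1  st sll  -- dual
[1] i2  or  -- RAW r1
[2] i3  beq  -- no-port BR/BR
[3] i4&i5  bne add  -- dual
[4] i6&i7  sll sll  -- dual
[5] i8  sll  -- tail

ISSUED = 3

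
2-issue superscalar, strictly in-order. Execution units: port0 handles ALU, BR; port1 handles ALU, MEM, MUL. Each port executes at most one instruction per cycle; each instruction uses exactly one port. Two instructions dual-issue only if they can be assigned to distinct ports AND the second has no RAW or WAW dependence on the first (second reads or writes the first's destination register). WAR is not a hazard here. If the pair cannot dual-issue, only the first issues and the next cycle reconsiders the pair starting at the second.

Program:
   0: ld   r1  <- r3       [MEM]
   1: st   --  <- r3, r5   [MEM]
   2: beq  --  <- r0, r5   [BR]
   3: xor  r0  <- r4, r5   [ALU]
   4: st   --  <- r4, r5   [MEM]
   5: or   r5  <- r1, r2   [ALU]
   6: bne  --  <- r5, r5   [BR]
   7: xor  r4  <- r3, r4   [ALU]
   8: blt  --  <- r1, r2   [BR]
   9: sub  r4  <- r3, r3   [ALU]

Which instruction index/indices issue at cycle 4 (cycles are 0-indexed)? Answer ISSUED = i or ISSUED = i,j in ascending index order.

#0 head=0: ld i0 no-port MEM/MEM
#1 head=1: st+beq i1+i2 pair
#2 head=3: xor+st i3+i4 pair
#3 head=5: or i5 RAW r5
#4 head=6: bne+xor i6+i7 pair
#5 head=8: blt+sub i8+i9 pair

ISSUED = 6,7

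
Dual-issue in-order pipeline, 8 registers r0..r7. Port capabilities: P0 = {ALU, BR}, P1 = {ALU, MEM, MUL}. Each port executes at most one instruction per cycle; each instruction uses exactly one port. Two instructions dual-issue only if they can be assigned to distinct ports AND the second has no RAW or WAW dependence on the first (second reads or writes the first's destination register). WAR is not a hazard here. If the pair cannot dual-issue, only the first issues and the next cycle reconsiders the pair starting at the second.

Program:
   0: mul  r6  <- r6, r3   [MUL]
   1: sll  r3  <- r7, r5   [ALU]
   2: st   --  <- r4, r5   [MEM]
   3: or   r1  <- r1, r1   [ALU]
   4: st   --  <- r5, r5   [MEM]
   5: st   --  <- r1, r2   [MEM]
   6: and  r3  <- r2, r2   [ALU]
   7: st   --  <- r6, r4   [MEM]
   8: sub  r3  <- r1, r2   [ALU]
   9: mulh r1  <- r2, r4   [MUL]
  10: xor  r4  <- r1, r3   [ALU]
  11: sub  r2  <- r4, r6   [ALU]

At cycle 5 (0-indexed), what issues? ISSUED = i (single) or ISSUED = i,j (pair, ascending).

ISSUED = 9

c0: i0,i1 mul.MUL+sll.ALU  dual
c1: i2,i3 st.MEM+or.ALU  dual
c2: i4 st.MEM  no-port MEM/MEM
c3: i5,i6 st.MEM+and.ALU  dual
c4: i7,i8 st.MEM+sub.ALU  dual
c5: i9 mulh.MUL  RAW r1
c6: i10 xor.ALU  RAW r4
c7: i11 sub.ALU  tail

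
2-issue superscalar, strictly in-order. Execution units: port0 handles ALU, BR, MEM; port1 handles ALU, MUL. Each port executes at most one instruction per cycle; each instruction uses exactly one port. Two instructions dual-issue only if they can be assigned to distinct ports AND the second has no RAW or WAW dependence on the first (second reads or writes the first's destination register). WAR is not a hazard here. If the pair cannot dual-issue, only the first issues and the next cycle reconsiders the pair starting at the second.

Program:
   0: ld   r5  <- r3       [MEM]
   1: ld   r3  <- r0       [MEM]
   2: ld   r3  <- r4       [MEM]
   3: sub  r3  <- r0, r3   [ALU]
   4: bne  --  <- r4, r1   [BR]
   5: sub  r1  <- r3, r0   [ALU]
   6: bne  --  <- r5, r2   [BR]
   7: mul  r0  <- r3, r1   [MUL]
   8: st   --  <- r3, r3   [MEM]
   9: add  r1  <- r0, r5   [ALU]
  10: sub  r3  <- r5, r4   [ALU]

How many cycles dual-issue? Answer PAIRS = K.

PAIRS = 4

t=0 i0:ld ; no-port MEM/MEM
t=1 i1:ld ; no-port MEM/MEM
t=2 i2:ld ; RAW+WAW r3
t=3 i3&i4:sub bne ; pair
t=4 i5&i6:sub bne ; pair
t=5 i7&i8:mul st ; pair
t=6 i9&i10:add sub ; pair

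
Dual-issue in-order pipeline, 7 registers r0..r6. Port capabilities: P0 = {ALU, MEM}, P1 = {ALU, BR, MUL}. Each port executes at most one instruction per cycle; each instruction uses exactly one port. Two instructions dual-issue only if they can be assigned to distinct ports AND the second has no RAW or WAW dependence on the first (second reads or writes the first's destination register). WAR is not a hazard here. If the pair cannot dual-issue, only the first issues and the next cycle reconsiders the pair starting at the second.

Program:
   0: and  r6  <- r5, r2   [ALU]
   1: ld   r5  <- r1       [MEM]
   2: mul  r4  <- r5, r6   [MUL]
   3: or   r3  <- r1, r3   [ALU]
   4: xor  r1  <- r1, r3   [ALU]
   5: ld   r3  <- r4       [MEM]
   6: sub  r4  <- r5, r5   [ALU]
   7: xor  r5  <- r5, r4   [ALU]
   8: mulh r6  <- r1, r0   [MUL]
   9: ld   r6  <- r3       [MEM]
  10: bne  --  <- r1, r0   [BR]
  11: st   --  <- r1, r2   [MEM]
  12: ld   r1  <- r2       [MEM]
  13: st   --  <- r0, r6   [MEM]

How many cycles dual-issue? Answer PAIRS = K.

0. and.ALU ld.MEM @i0/i1  | 2-wide
1. mul.MUL or.ALU @i2/i3  | 2-wide
2. xor.ALU ld.MEM @i4/i5  | 2-wide
3. sub.ALU @i6  | RAW r4
4. xor.ALU mulh.MUL @i7/i8  | 2-wide
5. ld.MEM bne.BR @i9/i10  | 2-wide
6. st.MEM @i11  | no-port MEM/MEM
7. ld.MEM @i12  | no-port MEM/MEM
8. st.MEM @i13  | tail

PAIRS = 5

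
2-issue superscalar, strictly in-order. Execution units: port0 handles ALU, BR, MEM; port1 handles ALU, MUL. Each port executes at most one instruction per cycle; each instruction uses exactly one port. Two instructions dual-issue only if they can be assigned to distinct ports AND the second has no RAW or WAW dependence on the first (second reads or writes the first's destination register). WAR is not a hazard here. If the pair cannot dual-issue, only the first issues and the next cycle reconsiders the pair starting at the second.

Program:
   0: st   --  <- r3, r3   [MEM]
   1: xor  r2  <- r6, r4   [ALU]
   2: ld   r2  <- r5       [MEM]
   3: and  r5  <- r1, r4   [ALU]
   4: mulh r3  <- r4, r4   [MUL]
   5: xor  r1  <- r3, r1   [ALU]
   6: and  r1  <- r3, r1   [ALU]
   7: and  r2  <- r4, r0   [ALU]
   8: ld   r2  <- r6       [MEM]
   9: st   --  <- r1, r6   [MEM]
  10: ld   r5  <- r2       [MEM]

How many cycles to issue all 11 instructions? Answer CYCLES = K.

CYCLES = 8

c0: i0,i1 st/xor  2-wide
c1: i2,i3 ld/and  2-wide
c2: i4 mulh  RAW r3
c3: i5 xor  RAW+WAW r1
c4: i6,i7 and/and  2-wide
c5: i8 ld  no-port MEM/MEM
c6: i9 st  no-port MEM/MEM
c7: i10 ld  tail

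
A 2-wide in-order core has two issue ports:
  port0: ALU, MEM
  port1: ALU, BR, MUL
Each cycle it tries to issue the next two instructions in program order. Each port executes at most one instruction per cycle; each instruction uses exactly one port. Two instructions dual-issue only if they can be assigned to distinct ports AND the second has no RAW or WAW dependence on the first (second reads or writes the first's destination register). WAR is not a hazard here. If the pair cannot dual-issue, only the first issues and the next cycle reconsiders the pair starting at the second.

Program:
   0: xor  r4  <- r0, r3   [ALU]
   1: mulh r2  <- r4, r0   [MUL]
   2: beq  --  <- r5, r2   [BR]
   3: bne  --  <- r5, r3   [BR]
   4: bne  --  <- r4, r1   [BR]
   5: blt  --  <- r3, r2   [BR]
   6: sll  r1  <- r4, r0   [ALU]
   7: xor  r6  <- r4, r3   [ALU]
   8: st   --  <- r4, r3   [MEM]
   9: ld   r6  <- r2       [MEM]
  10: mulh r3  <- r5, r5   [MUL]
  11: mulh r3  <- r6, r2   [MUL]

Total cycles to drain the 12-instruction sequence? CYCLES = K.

t=0 i0:xor.ALU ; RAW r4
t=1 i1:mulh.MUL ; no-port MUL/BR
t=2 i2:beq.BR ; no-port BR/BR
t=3 i3:bne.BR ; no-port BR/BR
t=4 i4:bne.BR ; no-port BR/BR
t=5 i5+i6:blt.BR sll.ALU ; dual
t=6 i7+i8:xor.ALU st.MEM ; dual
t=7 i9+i10:ld.MEM mulh.MUL ; dual
t=8 i11:mulh.MUL ; tail

CYCLES = 9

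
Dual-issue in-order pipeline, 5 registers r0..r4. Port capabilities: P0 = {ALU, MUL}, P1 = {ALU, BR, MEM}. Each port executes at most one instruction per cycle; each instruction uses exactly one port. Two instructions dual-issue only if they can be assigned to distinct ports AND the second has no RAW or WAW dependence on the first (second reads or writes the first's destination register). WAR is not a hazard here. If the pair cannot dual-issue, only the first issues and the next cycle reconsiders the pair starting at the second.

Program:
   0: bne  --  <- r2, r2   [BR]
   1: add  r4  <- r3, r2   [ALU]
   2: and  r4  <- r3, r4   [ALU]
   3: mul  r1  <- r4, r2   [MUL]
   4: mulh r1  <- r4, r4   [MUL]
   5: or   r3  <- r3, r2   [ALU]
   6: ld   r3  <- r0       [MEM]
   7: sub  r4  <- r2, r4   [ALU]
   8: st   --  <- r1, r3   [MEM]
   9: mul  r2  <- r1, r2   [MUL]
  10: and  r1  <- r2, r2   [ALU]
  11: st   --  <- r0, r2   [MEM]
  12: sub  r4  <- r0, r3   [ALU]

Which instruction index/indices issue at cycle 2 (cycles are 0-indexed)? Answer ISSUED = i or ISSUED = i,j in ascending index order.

0. bne add @i0&i1  | pair
1. and @i2  | RAW r4
2. mul @i3  | no-port MUL/MUL
3. mulh or @i4&i5  | pair
4. ld sub @i6&i7  | pair
5. st mul @i8&i9  | pair
6. and st @i10&i11  | pair
7. sub @i12  | tail

ISSUED = 3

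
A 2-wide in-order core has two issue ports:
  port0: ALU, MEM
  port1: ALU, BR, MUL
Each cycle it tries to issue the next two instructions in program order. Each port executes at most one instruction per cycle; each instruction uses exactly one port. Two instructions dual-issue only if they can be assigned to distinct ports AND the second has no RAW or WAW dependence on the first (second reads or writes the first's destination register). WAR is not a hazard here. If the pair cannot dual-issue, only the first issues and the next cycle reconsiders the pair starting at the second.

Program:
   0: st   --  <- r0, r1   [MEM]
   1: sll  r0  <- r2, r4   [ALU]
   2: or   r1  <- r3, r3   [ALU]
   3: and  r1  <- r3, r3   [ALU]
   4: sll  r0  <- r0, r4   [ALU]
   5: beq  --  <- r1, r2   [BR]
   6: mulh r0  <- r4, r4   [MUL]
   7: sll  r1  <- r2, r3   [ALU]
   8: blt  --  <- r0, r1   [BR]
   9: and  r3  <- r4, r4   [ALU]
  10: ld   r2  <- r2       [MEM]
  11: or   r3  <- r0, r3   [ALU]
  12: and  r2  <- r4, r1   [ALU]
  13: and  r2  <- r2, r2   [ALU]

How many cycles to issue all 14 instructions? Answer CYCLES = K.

CYCLES = 9

#0 head=0: st.MEM;sll.ALU i0&i1 pair
#1 head=2: or.ALU i2 WAW r1
#2 head=3: and.ALU;sll.ALU i3&i4 pair
#3 head=5: beq.BR i5 no-port BR/MUL
#4 head=6: mulh.MUL;sll.ALU i6&i7 pair
#5 head=8: blt.BR;and.ALU i8&i9 pair
#6 head=10: ld.MEM;or.ALU i10&i11 pair
#7 head=12: and.ALU i12 RAW+WAW r2
#8 head=13: and.ALU i13 tail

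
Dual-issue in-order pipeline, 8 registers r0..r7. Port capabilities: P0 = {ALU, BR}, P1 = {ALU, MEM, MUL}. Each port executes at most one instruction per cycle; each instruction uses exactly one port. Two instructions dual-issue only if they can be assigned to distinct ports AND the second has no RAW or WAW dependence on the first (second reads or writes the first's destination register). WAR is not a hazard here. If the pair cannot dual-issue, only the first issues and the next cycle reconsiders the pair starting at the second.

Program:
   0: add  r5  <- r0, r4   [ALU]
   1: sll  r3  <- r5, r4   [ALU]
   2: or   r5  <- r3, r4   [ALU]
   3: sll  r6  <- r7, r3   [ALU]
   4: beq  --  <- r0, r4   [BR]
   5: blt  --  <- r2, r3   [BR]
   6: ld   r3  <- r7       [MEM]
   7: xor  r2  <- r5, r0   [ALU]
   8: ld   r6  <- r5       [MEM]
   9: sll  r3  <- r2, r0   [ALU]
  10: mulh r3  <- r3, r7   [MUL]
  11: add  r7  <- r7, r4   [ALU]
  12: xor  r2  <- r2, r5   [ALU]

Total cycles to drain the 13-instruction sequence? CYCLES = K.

[0] i0  add  -- RAW r5
[1] i1  sll  -- RAW r3
[2] i2,i3  or;sll  -- 2-wide
[3] i4  beq  -- no-port BR/BR
[4] i5,i6  blt;ld  -- 2-wide
[5] i7,i8  xor;ld  -- 2-wide
[6] i9  sll  -- RAW+WAW r3
[7] i10,i11  mulh;add  -- 2-wide
[8] i12  xor  -- tail

CYCLES = 9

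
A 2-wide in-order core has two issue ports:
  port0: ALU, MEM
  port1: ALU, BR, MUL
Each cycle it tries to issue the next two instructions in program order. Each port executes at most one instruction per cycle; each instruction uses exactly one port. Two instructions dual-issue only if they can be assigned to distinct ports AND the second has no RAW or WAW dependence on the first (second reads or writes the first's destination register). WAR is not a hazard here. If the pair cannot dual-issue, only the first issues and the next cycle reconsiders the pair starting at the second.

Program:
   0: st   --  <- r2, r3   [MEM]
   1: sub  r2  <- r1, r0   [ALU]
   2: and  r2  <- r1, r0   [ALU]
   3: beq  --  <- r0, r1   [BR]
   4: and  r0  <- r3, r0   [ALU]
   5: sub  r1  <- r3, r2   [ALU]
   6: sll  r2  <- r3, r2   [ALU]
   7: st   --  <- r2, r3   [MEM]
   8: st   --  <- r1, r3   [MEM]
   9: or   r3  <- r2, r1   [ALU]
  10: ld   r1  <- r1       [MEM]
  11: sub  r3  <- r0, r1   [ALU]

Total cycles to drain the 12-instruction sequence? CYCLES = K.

CYCLES = 8

  cy0 -> i0,i1 (st.MEM/sub.ALU) pair
  cy1 -> i2,i3 (and.ALU/beq.BR) pair
  cy2 -> i4,i5 (and.ALU/sub.ALU) pair
  cy3 -> i6 (sll.ALU) RAW r2
  cy4 -> i7 (st.MEM) no-port MEM/MEM
  cy5 -> i8,i9 (st.MEM/or.ALU) pair
  cy6 -> i10 (ld.MEM) RAW r1
  cy7 -> i11 (sub.ALU) tail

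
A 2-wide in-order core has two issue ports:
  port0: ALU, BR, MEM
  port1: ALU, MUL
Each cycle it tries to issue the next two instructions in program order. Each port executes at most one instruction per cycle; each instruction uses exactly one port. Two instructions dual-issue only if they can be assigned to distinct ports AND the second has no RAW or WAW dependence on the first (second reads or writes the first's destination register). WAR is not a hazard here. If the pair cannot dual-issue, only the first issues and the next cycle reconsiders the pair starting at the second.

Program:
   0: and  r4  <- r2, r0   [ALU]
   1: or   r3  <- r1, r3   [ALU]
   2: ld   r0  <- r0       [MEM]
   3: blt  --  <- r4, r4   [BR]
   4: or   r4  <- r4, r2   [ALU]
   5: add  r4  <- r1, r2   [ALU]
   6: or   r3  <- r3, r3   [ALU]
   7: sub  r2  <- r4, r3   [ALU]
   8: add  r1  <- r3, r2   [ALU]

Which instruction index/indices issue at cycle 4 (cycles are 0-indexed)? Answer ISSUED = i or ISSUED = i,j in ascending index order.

c0: i0+i1 and/or  pair
c1: i2 ld  no-port MEM/BR
c2: i3+i4 blt/or  pair
c3: i5+i6 add/or  pair
c4: i7 sub  RAW r2
c5: i8 add  tail

ISSUED = 7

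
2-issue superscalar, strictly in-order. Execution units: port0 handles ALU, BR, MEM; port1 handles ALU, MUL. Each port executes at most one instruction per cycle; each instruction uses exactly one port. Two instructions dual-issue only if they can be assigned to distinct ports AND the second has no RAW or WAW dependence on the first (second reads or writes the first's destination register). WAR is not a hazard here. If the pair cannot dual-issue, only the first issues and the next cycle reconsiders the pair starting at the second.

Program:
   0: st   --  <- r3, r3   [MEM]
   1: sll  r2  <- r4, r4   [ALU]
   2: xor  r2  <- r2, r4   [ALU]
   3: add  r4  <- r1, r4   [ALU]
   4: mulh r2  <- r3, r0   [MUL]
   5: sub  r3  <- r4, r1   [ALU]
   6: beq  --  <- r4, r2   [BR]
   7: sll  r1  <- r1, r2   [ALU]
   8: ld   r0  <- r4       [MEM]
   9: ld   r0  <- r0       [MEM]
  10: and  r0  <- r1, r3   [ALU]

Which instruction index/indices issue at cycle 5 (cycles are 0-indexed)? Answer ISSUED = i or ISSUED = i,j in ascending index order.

ISSUED = 9

0. st.MEM+sll.ALU @i0+i1  | dual
1. xor.ALU+add.ALU @i2+i3  | dual
2. mulh.MUL+sub.ALU @i4+i5  | dual
3. beq.BR+sll.ALU @i6+i7  | dual
4. ld.MEM @i8  | no-port MEM/MEM
5. ld.MEM @i9  | WAW r0
6. and.ALU @i10  | tail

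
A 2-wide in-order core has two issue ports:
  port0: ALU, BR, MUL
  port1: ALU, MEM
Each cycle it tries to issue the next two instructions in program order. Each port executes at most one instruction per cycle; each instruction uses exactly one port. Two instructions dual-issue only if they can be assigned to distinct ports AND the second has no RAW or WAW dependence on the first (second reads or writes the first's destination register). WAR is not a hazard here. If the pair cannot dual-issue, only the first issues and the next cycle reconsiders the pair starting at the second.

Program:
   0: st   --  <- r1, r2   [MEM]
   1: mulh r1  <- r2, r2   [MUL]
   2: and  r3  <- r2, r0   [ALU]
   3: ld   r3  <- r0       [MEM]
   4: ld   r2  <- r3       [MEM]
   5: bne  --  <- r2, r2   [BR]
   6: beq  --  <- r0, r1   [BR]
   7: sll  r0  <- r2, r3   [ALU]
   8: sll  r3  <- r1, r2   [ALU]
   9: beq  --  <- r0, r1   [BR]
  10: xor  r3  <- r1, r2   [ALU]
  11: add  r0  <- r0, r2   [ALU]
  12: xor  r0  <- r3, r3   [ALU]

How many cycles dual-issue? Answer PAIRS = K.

  cy0 -> i0&i1 (st.MEM;mulh.MUL) pair
  cy1 -> i2 (and.ALU) WAW r3
  cy2 -> i3 (ld.MEM) no-port MEM/MEM
  cy3 -> i4 (ld.MEM) RAW r2
  cy4 -> i5 (bne.BR) no-port BR/BR
  cy5 -> i6&i7 (beq.BR;sll.ALU) pair
  cy6 -> i8&i9 (sll.ALU;beq.BR) pair
  cy7 -> i10&i11 (xor.ALU;add.ALU) pair
  cy8 -> i12 (xor.ALU) tail

PAIRS = 4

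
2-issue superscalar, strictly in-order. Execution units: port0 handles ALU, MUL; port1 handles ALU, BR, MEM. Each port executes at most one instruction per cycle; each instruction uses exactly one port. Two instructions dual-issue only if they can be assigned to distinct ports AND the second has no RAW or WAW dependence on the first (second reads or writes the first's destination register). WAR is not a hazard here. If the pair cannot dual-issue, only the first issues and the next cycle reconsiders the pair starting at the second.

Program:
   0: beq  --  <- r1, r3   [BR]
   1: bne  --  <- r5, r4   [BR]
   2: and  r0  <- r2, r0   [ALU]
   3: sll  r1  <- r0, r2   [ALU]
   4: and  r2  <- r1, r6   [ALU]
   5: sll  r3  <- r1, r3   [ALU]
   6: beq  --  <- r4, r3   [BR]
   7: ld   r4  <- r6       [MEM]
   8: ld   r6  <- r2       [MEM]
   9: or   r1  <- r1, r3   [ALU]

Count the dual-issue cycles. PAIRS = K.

#0 head=0: beq i0 no-port BR/BR
#1 head=1: bne+and i1/i2 pair
#2 head=3: sll i3 RAW r1
#3 head=4: and+sll i4/i5 pair
#4 head=6: beq i6 no-port BR/MEM
#5 head=7: ld i7 no-port MEM/MEM
#6 head=8: ld+or i8/i9 pair

PAIRS = 3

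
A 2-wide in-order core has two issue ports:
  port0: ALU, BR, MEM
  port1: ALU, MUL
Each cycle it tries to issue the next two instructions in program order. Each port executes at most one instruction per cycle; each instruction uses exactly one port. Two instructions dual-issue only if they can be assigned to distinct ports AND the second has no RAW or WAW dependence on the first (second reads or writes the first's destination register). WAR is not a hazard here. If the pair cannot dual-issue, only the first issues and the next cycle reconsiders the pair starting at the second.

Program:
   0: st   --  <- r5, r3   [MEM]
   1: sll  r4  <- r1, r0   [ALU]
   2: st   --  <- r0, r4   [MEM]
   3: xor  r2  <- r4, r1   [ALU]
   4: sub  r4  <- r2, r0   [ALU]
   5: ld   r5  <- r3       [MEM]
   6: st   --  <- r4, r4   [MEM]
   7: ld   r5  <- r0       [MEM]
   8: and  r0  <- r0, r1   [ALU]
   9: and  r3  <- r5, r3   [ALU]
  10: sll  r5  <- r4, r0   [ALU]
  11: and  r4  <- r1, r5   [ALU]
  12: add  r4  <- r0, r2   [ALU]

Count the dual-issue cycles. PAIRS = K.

PAIRS = 5

t=0 i0+i1:st+sll ; 2-wide
t=1 i2+i3:st+xor ; 2-wide
t=2 i4+i5:sub+ld ; 2-wide
t=3 i6:st ; no-port MEM/MEM
t=4 i7+i8:ld+and ; 2-wide
t=5 i9+i10:and+sll ; 2-wide
t=6 i11:and ; WAW r4
t=7 i12:add ; tail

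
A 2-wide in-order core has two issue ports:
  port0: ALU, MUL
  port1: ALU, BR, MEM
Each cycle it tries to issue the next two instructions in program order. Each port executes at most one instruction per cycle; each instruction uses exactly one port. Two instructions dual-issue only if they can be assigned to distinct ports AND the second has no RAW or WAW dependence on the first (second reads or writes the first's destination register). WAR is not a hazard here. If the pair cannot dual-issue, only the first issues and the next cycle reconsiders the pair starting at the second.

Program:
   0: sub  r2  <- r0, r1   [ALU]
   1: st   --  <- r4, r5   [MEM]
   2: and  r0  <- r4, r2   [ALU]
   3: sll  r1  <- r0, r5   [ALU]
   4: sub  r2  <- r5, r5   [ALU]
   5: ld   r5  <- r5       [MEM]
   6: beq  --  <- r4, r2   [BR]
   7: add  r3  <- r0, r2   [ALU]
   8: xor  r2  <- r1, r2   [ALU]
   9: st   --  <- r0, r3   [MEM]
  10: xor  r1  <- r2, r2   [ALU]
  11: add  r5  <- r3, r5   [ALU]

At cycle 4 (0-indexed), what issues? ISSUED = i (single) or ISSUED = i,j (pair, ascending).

c0: i0&i1 sub/st  2-wide
c1: i2 and  RAW r0
c2: i3&i4 sll/sub  2-wide
c3: i5 ld  no-port MEM/BR
c4: i6&i7 beq/add  2-wide
c5: i8&i9 xor/st  2-wide
c6: i10&i11 xor/add  2-wide

ISSUED = 6,7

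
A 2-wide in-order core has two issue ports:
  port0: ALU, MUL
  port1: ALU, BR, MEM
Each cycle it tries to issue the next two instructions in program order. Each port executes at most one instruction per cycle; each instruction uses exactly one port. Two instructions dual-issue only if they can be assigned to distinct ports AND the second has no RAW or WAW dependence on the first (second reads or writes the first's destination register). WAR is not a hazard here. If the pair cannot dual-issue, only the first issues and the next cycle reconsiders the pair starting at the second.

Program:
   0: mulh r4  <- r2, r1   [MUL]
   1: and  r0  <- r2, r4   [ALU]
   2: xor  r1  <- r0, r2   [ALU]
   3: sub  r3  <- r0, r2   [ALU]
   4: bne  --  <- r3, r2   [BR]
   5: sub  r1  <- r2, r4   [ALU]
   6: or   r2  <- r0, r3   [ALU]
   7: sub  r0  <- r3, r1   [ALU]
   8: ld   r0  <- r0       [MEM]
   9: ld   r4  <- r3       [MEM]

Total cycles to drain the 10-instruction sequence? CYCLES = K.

CYCLES = 7

[0] i0  mulh  -- RAW r4
[1] i1  and  -- RAW r0
[2] i2,i3  xor sub  -- dual
[3] i4,i5  bne sub  -- dual
[4] i6,i7  or sub  -- dual
[5] i8  ld  -- no-port MEM/MEM
[6] i9  ld  -- tail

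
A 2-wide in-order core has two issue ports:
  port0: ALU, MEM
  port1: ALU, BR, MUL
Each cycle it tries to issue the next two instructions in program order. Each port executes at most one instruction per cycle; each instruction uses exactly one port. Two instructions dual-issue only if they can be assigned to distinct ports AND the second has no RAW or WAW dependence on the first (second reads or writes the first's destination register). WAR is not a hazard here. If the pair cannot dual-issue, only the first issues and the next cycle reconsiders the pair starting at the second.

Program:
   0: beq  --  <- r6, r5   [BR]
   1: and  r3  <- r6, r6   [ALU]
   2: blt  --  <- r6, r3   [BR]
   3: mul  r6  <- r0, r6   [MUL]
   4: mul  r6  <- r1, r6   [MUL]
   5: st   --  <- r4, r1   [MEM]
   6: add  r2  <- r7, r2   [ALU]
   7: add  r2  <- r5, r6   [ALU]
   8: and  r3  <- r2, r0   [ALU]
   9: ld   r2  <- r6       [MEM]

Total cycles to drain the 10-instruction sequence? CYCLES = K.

CYCLES = 7

t=0 i0,i1:beq/and ; 2-wide
t=1 i2:blt ; no-port BR/MUL
t=2 i3:mul ; no-port MUL/MUL
t=3 i4,i5:mul/st ; 2-wide
t=4 i6:add ; WAW r2
t=5 i7:add ; RAW r2
t=6 i8,i9:and/ld ; 2-wide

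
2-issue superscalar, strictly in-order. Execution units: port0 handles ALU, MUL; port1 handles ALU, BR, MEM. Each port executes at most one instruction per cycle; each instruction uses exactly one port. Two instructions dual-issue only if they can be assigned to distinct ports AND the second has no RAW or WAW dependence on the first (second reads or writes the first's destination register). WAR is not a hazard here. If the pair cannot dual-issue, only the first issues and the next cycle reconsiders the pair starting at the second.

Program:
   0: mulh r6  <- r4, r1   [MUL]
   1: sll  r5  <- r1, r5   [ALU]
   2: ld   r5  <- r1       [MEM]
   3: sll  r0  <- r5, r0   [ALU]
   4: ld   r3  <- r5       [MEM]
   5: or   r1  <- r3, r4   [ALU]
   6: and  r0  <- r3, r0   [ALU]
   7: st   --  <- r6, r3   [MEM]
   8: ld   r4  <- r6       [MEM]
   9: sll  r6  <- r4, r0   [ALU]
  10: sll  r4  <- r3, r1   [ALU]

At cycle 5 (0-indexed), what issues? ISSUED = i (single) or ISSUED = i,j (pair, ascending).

ISSUED = 8

  cy0 -> i0&i1 (mulh.MUL;sll.ALU) pair
  cy1 -> i2 (ld.MEM) RAW r5
  cy2 -> i3&i4 (sll.ALU;ld.MEM) pair
  cy3 -> i5&i6 (or.ALU;and.ALU) pair
  cy4 -> i7 (st.MEM) no-port MEM/MEM
  cy5 -> i8 (ld.MEM) RAW r4
  cy6 -> i9&i10 (sll.ALU;sll.ALU) pair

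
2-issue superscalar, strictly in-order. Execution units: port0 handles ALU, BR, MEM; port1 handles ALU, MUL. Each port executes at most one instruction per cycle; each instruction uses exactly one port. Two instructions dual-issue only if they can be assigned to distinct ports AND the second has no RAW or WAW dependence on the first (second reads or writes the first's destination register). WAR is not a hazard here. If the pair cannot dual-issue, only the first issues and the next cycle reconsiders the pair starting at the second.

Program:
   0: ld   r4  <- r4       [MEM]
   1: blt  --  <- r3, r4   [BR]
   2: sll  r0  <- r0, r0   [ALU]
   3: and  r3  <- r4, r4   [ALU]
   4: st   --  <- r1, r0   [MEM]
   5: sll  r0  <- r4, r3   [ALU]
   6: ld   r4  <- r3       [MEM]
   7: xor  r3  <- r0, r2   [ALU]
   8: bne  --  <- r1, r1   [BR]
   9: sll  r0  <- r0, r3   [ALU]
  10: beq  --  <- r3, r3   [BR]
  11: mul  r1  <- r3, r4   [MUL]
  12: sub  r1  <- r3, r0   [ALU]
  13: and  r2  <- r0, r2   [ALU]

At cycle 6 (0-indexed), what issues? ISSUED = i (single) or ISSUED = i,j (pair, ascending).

t=0 i0:ld.MEM ; no-port MEM/BR
t=1 i1,i2:blt.BR/sll.ALU ; pair
t=2 i3,i4:and.ALU/st.MEM ; pair
t=3 i5,i6:sll.ALU/ld.MEM ; pair
t=4 i7,i8:xor.ALU/bne.BR ; pair
t=5 i9,i10:sll.ALU/beq.BR ; pair
t=6 i11:mul.MUL ; WAW r1
t=7 i12,i13:sub.ALU/and.ALU ; pair

ISSUED = 11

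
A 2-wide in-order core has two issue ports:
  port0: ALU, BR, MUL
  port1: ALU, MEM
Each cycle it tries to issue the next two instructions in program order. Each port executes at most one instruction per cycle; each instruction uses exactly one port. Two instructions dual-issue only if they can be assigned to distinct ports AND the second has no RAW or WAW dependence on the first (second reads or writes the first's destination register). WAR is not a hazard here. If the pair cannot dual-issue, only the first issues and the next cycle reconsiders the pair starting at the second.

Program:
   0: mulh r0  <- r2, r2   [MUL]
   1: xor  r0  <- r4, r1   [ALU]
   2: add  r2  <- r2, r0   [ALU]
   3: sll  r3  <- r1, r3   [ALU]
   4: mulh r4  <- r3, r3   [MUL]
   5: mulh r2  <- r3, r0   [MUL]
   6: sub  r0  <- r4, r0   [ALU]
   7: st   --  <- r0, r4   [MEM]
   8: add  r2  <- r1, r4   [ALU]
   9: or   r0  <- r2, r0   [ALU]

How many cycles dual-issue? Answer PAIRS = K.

0. mulh.MUL @i0  | WAW r0
1. xor.ALU @i1  | RAW r0
2. add.ALU/sll.ALU @i2,i3  | pair
3. mulh.MUL @i4  | no-port MUL/MUL
4. mulh.MUL/sub.ALU @i5,i6  | pair
5. st.MEM/add.ALU @i7,i8  | pair
6. or.ALU @i9  | tail

PAIRS = 3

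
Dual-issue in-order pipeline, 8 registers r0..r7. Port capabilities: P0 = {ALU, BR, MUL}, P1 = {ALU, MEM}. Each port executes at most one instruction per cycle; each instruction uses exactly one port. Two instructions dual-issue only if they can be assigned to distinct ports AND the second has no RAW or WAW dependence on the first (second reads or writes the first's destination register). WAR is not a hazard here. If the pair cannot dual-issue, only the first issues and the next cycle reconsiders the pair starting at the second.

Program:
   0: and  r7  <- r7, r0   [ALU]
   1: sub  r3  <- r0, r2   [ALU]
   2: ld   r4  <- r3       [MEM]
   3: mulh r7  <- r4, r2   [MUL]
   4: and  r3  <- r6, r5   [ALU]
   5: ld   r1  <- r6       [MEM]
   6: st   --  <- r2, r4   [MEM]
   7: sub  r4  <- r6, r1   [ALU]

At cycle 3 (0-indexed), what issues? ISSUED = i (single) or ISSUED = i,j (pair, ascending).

#0 head=0: and.ALU sub.ALU i0,i1 pair
#1 head=2: ld.MEM i2 RAW r4
#2 head=3: mulh.MUL and.ALU i3,i4 pair
#3 head=5: ld.MEM i5 no-port MEM/MEM
#4 head=6: st.MEM sub.ALU i6,i7 pair

ISSUED = 5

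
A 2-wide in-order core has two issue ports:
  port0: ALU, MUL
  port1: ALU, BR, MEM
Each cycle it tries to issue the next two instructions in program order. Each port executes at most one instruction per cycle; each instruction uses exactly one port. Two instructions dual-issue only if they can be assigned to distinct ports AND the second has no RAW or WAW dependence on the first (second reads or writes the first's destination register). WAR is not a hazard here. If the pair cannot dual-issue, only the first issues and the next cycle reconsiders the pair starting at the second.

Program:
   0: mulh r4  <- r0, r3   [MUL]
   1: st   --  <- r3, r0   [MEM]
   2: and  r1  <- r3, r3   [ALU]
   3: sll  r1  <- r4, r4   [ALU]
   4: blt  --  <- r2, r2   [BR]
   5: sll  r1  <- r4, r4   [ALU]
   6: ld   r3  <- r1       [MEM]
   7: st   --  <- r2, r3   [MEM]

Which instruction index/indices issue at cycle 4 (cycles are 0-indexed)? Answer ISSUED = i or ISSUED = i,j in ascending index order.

ISSUED = 6

[0] i0+i1  mulh/st  -- pair
[1] i2  and  -- WAW r1
[2] i3+i4  sll/blt  -- pair
[3] i5  sll  -- RAW r1
[4] i6  ld  -- no-port MEM/MEM
[5] i7  st  -- tail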